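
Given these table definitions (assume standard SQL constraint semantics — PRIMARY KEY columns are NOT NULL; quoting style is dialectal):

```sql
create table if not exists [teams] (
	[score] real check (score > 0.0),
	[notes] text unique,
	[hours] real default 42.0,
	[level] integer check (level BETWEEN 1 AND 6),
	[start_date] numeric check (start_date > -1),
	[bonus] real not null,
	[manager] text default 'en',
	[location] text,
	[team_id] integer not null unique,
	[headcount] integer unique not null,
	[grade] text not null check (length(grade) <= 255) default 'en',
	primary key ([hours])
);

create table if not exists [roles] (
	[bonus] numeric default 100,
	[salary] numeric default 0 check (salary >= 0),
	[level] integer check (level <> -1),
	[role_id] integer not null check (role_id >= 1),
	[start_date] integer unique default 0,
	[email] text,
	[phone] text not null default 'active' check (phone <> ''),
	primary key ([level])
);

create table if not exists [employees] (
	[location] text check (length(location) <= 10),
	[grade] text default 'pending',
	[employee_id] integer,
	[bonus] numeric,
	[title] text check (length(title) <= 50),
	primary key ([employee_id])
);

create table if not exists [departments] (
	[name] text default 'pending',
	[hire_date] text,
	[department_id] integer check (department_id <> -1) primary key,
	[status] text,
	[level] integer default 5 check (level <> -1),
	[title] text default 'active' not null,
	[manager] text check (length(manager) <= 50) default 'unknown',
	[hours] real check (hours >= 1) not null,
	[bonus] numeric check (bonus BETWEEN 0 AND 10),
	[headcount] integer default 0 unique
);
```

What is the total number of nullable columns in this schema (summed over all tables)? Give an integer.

21

teams: 6 nullable (score, notes, level, start_date, manager, location — PK (hours) and explicit NOT NULL columns excluded).
roles: 4 nullable (bonus, salary, start_date, email — PK (level) and explicit NOT NULL columns excluded).
employees: 4 nullable (location, grade, bonus, title — PK (employee_id) and explicit NOT NULL columns excluded).
departments: 7 nullable (name, hire_date, status, level, manager, bonus, headcount — PK (department_id) and explicit NOT NULL columns excluded).
Total: 6 + 4 + 4 + 7 = 21.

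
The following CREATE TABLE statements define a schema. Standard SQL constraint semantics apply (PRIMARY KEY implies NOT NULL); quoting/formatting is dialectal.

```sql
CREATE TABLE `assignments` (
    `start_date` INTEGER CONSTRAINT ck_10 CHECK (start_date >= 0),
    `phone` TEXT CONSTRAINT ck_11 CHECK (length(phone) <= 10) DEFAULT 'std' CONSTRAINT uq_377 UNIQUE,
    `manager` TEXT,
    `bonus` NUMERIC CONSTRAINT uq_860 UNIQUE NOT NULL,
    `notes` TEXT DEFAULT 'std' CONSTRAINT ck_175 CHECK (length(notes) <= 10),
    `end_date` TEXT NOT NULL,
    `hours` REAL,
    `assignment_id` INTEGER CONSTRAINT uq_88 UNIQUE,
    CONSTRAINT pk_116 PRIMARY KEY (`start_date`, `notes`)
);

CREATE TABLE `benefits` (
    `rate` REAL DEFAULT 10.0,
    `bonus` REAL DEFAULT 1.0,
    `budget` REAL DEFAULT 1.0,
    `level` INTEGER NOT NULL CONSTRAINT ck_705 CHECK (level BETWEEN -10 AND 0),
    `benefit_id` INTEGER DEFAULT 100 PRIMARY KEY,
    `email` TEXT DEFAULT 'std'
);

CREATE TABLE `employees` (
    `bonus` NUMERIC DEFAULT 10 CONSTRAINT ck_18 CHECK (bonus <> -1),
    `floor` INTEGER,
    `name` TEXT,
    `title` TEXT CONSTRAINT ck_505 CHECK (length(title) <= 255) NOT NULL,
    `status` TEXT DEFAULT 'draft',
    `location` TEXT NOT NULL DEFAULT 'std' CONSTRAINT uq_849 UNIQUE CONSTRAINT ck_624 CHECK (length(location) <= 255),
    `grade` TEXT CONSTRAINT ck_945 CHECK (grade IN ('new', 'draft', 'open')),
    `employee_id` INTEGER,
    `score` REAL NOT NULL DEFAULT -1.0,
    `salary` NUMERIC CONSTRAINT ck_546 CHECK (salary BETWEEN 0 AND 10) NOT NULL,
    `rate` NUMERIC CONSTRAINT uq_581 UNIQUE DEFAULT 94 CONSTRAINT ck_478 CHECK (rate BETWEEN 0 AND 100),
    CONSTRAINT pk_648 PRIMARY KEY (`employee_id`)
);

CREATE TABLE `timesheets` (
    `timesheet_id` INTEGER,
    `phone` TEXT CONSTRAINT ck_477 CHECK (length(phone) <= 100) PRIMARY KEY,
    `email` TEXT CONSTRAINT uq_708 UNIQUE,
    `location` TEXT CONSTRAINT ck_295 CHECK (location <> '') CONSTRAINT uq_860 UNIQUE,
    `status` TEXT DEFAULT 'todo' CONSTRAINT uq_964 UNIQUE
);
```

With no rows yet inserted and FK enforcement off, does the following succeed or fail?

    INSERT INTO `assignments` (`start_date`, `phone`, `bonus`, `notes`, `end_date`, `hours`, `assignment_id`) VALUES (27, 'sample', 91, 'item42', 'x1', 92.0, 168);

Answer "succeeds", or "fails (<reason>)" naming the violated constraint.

succeeds

NOT NULL columns: bonus is supplied; end_date is supplied; notes is supplied; start_date is supplied.
CHECK constraints: 27 satisfies (start_date >= 0); 'sample' satisfies (length(phone) <= 10); 'item42' satisfies (length(notes) <= 10).
No constraint is violated.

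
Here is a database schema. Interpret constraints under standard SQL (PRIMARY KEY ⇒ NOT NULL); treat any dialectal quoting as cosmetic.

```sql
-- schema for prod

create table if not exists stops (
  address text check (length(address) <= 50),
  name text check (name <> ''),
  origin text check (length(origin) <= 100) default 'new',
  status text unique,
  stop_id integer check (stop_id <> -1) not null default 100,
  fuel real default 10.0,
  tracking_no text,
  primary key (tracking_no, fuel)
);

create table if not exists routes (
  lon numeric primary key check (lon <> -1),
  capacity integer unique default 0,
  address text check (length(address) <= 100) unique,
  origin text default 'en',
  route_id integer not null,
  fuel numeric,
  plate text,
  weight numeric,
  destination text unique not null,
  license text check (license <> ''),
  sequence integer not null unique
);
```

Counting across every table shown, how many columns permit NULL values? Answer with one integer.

stops: 4 nullable (address, name, origin, status — PK (tracking_no, fuel) and explicit NOT NULL columns excluded).
routes: 7 nullable (capacity, address, origin, fuel, plate, weight, license — PK (lon) and explicit NOT NULL columns excluded).
Total: 4 + 7 = 11.

11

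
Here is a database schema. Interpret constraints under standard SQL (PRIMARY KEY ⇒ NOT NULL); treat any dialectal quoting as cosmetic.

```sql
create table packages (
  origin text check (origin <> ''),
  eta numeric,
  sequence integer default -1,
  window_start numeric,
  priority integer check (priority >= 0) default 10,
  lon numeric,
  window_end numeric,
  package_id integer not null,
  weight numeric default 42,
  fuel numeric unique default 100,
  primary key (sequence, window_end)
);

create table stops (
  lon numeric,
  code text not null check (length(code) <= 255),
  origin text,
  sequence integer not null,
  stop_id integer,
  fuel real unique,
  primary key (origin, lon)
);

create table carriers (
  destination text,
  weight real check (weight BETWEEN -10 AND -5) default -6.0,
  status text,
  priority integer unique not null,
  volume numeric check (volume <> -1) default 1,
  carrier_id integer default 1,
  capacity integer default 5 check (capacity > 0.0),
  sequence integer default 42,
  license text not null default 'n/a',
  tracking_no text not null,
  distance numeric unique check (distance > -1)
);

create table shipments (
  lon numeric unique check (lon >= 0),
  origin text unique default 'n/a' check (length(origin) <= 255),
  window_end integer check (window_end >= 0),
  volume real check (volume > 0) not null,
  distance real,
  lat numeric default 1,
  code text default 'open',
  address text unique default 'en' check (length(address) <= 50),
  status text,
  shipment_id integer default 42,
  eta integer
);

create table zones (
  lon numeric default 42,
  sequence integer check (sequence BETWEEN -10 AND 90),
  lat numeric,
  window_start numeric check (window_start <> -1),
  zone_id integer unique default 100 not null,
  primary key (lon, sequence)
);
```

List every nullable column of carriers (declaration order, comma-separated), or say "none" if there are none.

destination, weight, status, volume, carrier_id, capacity, sequence, distance

- destination: no NOT NULL constraint applies → nullable.
- weight: CHECK does not forbid NULL (a CHECK constraint passes when its expression is NULL) → nullable.
- status: no NOT NULL constraint applies → nullable.
- priority: declared NOT NULL → not nullable.
- volume: CHECK does not forbid NULL (a CHECK constraint passes when its expression is NULL) → nullable.
- carrier_id: DEFAULT only fills an omitted column; an explicit NULL is still allowed → nullable.
- capacity: CHECK does not forbid NULL (a CHECK constraint passes when its expression is NULL) → nullable.
- sequence: DEFAULT only fills an omitted column; an explicit NULL is still allowed → nullable.
- license: declared NOT NULL → not nullable.
- tracking_no: declared NOT NULL → not nullable.
- distance: CHECK does not forbid NULL (a CHECK constraint passes when its expression is NULL) → nullable.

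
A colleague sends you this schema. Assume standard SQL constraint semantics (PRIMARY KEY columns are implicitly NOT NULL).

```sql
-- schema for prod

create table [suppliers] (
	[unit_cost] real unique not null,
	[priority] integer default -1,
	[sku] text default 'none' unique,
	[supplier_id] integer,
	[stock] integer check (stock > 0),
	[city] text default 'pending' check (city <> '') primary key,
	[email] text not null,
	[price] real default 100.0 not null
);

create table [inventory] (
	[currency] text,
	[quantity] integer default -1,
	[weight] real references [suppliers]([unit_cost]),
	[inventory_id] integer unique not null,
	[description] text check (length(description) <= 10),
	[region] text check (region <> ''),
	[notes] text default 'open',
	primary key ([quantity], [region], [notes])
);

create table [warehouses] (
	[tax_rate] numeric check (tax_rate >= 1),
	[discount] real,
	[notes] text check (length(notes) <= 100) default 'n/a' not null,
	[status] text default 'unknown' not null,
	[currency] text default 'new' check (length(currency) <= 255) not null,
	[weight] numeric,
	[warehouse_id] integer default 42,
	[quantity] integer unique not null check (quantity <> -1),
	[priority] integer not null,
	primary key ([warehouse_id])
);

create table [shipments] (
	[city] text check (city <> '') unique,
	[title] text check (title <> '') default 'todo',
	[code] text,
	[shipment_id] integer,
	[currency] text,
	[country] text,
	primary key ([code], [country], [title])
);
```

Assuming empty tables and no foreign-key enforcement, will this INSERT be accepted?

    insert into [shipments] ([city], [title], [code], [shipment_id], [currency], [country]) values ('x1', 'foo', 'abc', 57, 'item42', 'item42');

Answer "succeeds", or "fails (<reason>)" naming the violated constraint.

NOT NULL columns: code is supplied; country is supplied; title is supplied.
CHECK constraints: 'x1' satisfies (city <> ''); 'foo' satisfies (title <> '').
No constraint is violated.

succeeds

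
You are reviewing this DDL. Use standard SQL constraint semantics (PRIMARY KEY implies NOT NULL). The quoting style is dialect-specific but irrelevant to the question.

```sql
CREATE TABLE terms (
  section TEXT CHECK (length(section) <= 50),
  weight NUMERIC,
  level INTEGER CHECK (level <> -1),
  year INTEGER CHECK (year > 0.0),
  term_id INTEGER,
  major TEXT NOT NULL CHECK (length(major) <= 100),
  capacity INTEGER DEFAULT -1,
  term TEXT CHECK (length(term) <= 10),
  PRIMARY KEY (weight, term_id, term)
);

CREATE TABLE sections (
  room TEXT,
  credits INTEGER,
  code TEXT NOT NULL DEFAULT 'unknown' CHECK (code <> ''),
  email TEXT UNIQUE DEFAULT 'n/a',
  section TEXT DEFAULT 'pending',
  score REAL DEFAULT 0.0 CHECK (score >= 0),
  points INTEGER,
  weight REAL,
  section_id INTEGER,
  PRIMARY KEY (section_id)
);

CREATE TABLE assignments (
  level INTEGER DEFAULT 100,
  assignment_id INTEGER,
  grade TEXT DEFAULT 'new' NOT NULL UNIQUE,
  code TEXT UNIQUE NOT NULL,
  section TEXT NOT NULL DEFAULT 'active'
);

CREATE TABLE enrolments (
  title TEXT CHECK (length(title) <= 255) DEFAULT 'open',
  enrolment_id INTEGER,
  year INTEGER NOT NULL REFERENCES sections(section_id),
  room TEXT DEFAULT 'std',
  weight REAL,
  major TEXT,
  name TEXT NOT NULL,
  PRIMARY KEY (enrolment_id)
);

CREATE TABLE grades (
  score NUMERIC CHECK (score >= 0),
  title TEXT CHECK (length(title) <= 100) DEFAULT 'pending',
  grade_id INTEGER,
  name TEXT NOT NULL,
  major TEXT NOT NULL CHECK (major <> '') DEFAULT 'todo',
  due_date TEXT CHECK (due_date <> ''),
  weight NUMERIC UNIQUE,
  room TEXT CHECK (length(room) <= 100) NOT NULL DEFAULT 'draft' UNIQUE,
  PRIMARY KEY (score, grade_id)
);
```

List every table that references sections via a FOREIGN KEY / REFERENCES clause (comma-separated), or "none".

- enrolments.year references sections(section_id).

enrolments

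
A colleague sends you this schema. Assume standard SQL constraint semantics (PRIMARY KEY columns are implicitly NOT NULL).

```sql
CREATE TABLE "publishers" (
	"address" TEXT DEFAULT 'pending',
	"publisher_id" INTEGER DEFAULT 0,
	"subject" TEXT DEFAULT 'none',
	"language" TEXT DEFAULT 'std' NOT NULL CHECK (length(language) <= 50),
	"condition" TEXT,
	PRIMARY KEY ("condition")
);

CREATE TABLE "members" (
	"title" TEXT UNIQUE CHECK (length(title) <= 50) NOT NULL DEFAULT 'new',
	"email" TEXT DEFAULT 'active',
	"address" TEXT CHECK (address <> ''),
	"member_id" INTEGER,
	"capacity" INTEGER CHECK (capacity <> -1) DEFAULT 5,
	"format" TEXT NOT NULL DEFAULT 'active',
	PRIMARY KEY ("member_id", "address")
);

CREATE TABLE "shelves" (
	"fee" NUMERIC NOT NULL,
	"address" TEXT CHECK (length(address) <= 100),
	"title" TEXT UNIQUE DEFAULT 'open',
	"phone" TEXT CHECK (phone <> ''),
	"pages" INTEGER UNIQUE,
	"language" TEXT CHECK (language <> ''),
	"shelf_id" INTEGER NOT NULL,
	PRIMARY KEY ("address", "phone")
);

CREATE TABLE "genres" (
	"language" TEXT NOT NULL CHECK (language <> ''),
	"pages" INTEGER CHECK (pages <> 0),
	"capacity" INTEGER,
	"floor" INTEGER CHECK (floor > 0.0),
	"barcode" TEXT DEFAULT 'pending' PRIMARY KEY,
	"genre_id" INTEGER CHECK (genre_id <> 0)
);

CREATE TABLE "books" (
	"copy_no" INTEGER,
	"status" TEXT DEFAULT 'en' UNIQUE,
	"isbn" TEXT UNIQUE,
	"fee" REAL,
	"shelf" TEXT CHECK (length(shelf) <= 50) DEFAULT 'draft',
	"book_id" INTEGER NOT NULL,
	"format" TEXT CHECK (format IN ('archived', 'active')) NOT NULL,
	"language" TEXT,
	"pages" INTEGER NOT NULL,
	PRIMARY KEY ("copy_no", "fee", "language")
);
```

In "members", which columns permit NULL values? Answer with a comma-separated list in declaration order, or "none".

- title: declared NOT NULL → not nullable.
- email: DEFAULT only fills an omitted column; an explicit NULL is still allowed → nullable.
- address: part of the PRIMARY KEY, which implies NOT NULL → not nullable.
- member_id: part of the PRIMARY KEY, which implies NOT NULL → not nullable.
- capacity: CHECK does not forbid NULL (a CHECK constraint passes when its expression is NULL) → nullable.
- format: declared NOT NULL → not nullable.

email, capacity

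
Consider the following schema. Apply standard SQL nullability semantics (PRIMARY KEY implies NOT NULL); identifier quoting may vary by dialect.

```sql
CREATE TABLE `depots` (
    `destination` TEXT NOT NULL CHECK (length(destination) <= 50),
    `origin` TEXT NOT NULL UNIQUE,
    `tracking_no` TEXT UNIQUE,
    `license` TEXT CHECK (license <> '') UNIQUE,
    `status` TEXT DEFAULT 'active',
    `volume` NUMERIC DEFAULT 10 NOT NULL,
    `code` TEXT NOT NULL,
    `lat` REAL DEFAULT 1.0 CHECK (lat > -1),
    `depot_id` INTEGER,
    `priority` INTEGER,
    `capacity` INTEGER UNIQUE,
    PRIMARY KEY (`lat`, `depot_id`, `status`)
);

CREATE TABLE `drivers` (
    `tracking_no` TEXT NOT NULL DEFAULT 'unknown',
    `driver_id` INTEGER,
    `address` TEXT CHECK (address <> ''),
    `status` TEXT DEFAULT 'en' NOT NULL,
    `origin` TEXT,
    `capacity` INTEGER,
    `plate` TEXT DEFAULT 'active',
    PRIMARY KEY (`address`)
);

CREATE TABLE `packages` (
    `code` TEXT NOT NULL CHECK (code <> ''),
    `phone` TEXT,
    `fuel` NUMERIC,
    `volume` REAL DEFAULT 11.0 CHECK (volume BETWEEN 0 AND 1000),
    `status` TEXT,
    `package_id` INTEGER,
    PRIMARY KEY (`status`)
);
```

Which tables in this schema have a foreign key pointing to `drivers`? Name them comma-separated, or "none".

none

No REFERENCES clause anywhere in the schema names drivers.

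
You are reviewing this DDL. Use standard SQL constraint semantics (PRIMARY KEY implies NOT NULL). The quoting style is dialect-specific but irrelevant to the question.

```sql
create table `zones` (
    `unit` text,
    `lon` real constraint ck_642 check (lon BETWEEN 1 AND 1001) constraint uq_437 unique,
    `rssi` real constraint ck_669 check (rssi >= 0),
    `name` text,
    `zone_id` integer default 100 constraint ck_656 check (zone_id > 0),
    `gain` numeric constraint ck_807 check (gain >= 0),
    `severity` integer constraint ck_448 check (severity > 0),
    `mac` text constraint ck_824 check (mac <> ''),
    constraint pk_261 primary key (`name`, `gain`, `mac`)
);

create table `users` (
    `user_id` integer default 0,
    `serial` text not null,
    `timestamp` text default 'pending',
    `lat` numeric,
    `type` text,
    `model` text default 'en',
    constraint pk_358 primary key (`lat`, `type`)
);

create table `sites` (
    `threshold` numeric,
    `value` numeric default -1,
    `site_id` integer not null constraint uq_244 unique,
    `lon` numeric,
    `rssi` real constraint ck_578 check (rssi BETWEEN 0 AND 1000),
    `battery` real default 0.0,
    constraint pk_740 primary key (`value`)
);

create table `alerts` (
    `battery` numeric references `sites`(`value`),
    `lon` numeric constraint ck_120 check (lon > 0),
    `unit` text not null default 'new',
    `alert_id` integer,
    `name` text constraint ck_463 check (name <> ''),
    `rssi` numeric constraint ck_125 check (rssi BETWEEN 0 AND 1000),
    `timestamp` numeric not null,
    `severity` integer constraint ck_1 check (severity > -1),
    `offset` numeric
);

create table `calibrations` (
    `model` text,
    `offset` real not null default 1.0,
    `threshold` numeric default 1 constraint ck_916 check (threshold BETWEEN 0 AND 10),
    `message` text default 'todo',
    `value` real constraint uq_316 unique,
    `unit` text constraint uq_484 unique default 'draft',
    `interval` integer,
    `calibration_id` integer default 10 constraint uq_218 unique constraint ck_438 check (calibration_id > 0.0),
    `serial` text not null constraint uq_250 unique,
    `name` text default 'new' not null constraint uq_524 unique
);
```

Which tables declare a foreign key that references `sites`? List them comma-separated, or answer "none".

- alerts.battery references sites(value).

alerts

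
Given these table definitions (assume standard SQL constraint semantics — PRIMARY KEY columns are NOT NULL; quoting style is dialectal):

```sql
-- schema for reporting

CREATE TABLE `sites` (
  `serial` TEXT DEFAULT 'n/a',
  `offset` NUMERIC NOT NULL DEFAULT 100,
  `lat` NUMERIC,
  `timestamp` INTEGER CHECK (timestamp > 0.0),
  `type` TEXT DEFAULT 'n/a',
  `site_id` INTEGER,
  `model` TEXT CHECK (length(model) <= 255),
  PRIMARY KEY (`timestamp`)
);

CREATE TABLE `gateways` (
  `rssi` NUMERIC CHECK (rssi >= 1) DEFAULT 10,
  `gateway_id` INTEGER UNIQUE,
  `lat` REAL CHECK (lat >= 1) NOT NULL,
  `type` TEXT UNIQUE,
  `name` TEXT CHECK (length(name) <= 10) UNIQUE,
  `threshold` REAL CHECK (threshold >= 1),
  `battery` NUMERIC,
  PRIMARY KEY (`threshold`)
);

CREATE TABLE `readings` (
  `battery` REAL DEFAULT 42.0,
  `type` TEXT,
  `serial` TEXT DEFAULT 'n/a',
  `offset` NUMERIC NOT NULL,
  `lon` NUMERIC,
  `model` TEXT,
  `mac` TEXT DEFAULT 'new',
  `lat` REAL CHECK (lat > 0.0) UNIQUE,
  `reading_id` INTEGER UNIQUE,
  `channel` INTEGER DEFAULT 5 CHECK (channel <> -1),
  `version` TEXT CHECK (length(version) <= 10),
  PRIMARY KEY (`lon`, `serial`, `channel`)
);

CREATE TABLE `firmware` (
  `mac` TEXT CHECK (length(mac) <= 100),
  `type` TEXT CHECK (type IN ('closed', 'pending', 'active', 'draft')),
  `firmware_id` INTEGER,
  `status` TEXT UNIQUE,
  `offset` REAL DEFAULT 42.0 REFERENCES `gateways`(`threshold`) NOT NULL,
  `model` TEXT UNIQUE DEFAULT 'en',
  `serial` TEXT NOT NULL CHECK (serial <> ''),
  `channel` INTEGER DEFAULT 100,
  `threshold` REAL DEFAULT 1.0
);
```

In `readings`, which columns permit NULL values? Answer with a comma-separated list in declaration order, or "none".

- battery: DEFAULT only fills an omitted column; an explicit NULL is still allowed → nullable.
- type: no NOT NULL constraint applies → nullable.
- serial: part of the PRIMARY KEY, which implies NOT NULL → not nullable.
- offset: declared NOT NULL → not nullable.
- lon: part of the PRIMARY KEY, which implies NOT NULL → not nullable.
- model: no NOT NULL constraint applies → nullable.
- mac: DEFAULT only fills an omitted column; an explicit NULL is still allowed → nullable.
- lat: CHECK does not forbid NULL (a CHECK constraint passes when its expression is NULL) → nullable.
- reading_id: UNIQUE does not imply NOT NULL → nullable.
- channel: part of the PRIMARY KEY, which implies NOT NULL → not nullable.
- version: CHECK does not forbid NULL (a CHECK constraint passes when its expression is NULL) → nullable.

battery, type, model, mac, lat, reading_id, version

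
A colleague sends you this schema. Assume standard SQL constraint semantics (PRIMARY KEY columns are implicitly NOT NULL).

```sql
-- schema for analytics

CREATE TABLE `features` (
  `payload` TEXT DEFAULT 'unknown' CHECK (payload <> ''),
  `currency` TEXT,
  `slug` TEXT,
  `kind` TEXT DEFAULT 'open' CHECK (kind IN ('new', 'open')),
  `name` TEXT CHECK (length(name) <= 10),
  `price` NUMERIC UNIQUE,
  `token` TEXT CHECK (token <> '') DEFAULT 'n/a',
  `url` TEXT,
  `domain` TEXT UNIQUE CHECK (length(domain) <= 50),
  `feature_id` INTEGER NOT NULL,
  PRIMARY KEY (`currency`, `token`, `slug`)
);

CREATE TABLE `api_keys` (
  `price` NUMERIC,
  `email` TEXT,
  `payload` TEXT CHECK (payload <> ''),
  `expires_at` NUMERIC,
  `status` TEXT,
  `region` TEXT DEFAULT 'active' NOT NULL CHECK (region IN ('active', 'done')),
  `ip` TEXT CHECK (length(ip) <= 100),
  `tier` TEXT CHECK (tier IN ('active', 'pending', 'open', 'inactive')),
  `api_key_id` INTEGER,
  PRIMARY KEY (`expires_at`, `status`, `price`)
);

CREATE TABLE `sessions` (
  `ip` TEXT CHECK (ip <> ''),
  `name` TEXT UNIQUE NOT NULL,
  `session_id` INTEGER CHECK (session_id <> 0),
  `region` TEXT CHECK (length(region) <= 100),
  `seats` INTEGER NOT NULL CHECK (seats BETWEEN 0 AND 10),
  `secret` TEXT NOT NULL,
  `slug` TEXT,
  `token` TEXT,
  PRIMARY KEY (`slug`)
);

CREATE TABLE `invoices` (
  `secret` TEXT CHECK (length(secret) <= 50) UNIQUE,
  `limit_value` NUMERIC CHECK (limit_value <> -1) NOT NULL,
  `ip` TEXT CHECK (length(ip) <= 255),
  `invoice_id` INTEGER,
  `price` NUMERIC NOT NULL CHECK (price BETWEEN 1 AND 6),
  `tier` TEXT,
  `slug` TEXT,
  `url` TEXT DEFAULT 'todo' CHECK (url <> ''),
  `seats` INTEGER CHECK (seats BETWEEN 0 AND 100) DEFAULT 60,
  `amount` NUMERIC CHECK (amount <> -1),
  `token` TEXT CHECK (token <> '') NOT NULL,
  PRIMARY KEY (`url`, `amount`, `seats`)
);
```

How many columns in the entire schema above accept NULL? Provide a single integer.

features: 6 nullable (payload, kind, name, price, url, domain — PK (currency, token, slug) and explicit NOT NULL columns excluded).
api_keys: 5 nullable (email, payload, ip, tier, api_key_id — PK (expires_at, status, price) and explicit NOT NULL columns excluded).
sessions: 4 nullable (ip, session_id, region, token — PK (slug) and explicit NOT NULL columns excluded).
invoices: 5 nullable (secret, ip, invoice_id, tier, slug — PK (url, amount, seats) and explicit NOT NULL columns excluded).
Total: 6 + 5 + 4 + 5 = 20.

20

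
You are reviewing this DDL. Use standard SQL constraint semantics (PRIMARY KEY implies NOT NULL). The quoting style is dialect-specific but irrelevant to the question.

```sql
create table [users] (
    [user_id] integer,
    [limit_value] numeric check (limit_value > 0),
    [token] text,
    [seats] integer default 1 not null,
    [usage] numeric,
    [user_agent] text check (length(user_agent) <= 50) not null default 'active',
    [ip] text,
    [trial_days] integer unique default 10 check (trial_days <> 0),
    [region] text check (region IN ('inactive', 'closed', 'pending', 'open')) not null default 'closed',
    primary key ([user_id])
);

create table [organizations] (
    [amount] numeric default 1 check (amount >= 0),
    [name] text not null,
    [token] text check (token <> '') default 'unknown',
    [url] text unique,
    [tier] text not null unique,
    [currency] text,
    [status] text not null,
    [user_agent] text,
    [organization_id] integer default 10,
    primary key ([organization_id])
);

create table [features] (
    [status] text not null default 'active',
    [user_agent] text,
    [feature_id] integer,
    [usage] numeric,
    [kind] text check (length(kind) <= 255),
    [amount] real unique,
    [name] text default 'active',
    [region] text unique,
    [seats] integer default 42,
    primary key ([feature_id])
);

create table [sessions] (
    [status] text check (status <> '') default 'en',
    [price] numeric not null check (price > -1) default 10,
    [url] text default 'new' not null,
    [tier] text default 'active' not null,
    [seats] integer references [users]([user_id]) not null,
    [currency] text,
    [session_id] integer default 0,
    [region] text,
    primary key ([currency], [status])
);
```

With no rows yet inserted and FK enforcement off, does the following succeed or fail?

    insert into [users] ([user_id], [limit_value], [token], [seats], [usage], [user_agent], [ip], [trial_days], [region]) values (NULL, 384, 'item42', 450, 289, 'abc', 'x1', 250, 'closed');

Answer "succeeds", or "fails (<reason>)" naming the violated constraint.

fails (NOT NULL on user_id)

user_id is explicitly set to NULL, but user_id is part of the PRIMARY KEY (implied NOT NULL).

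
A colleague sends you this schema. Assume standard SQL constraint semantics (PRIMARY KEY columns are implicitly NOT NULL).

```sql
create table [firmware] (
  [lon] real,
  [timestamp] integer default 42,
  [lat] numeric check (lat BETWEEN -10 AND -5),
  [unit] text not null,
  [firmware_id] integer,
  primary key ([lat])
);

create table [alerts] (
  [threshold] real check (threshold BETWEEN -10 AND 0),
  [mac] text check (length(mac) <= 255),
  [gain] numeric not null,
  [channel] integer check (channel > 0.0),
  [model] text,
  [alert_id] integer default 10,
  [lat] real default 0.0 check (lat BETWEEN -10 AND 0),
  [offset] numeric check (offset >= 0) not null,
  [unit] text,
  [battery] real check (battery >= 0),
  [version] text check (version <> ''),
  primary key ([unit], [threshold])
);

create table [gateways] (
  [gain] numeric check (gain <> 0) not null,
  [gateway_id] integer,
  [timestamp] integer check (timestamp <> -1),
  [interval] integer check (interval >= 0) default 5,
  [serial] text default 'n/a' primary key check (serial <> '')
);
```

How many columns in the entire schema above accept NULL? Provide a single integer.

13

firmware: 3 nullable (lon, timestamp, firmware_id — PK (lat) and explicit NOT NULL columns excluded).
alerts: 7 nullable (mac, channel, model, alert_id, lat, battery, version — PK (unit, threshold) and explicit NOT NULL columns excluded).
gateways: 3 nullable (gateway_id, timestamp, interval — PK (serial) and explicit NOT NULL columns excluded).
Total: 3 + 7 + 3 = 13.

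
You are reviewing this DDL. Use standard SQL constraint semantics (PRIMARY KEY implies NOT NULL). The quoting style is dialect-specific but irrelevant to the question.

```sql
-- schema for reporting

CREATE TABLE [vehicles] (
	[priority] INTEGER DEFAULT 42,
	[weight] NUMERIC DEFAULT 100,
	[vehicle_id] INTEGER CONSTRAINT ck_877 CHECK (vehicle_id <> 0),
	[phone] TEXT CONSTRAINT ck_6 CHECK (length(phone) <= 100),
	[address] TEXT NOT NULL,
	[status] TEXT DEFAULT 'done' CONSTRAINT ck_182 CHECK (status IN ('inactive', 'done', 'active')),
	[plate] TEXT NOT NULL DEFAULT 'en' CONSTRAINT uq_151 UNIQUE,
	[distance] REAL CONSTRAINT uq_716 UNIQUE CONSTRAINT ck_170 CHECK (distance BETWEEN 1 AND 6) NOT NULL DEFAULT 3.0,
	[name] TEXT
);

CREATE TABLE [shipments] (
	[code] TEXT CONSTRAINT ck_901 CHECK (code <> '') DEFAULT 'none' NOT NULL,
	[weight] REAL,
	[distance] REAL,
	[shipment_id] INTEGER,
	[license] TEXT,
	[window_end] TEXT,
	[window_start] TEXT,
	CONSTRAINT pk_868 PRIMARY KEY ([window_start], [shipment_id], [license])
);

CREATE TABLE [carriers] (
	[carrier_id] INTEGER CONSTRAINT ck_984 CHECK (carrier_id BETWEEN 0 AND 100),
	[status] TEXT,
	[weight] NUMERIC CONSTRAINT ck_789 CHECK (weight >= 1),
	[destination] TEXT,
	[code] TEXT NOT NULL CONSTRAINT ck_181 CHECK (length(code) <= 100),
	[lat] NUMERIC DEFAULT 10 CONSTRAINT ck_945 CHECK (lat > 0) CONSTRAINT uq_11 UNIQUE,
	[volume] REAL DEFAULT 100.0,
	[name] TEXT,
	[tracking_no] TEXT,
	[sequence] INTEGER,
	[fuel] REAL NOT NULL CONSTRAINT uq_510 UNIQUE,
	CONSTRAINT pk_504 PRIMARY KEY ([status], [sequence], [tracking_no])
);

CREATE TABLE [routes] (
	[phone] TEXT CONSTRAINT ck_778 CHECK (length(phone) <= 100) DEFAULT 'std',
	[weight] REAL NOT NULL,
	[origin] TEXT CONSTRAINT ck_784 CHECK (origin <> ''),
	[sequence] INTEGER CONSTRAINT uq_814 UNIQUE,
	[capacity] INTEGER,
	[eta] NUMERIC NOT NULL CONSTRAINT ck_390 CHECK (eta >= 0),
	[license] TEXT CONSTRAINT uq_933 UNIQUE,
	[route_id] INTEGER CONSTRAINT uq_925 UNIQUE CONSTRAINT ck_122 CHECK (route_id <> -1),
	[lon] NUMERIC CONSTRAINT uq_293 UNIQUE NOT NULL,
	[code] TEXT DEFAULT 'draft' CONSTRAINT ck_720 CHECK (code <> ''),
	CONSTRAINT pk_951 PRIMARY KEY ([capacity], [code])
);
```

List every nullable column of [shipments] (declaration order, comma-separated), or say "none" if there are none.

weight, distance, window_end

- code: declared NOT NULL → not nullable.
- weight: no NOT NULL constraint applies → nullable.
- distance: no NOT NULL constraint applies → nullable.
- shipment_id: part of the PRIMARY KEY, which implies NOT NULL → not nullable.
- license: part of the PRIMARY KEY, which implies NOT NULL → not nullable.
- window_end: no NOT NULL constraint applies → nullable.
- window_start: part of the PRIMARY KEY, which implies NOT NULL → not nullable.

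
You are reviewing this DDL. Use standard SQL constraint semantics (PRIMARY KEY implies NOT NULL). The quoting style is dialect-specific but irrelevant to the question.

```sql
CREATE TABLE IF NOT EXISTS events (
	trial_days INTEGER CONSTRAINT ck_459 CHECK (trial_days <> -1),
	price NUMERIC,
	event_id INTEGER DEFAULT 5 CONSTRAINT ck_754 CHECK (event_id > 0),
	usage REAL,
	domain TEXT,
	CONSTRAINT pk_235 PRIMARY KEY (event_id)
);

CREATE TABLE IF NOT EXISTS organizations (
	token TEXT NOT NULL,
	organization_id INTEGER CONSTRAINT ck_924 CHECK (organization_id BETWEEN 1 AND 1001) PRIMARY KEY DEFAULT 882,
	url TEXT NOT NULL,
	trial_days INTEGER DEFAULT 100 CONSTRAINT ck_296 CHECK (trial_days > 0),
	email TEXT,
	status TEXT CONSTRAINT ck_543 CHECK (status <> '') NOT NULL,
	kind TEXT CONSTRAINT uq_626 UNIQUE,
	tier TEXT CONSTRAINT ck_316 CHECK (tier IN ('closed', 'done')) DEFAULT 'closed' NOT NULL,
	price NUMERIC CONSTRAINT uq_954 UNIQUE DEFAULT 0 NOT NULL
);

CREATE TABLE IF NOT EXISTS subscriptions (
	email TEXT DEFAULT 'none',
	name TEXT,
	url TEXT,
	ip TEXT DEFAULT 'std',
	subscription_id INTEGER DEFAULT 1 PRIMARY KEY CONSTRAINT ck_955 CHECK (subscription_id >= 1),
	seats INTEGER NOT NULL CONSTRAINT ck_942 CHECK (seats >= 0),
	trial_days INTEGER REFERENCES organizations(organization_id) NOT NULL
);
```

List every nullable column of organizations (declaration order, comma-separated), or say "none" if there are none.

- token: declared NOT NULL → not nullable.
- organization_id: part of the PRIMARY KEY, which implies NOT NULL → not nullable.
- url: declared NOT NULL → not nullable.
- trial_days: CHECK does not forbid NULL (a CHECK constraint passes when its expression is NULL) → nullable.
- email: no NOT NULL constraint applies → nullable.
- status: declared NOT NULL → not nullable.
- kind: UNIQUE does not imply NOT NULL → nullable.
- tier: declared NOT NULL → not nullable.
- price: declared NOT NULL → not nullable.

trial_days, email, kind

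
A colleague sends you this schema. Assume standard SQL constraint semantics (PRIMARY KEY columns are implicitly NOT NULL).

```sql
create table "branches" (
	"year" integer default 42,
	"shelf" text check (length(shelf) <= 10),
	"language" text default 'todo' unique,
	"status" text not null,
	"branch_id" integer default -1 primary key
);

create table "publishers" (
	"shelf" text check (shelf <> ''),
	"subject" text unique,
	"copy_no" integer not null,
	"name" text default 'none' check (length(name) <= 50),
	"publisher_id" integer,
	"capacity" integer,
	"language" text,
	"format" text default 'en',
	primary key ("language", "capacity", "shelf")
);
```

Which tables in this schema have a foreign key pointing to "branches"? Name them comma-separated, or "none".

none

No REFERENCES clause anywhere in the schema names branches.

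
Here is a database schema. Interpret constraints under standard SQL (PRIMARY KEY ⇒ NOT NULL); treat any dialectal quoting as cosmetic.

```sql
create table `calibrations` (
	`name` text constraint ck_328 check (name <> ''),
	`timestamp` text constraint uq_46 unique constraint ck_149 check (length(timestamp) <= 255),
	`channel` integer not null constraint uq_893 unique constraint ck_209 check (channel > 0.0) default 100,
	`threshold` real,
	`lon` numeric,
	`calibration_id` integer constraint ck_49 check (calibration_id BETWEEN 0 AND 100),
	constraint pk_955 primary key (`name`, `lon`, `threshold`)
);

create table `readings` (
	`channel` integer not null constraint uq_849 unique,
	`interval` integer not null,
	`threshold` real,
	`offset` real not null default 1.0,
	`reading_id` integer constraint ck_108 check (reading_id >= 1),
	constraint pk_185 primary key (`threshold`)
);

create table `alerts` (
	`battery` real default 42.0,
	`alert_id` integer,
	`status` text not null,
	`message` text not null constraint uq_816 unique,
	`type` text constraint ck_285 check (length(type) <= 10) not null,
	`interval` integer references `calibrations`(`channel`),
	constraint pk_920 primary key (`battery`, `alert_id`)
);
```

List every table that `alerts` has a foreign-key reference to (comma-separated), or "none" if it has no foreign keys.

calibrations

- interval REFERENCES calibrations(channel).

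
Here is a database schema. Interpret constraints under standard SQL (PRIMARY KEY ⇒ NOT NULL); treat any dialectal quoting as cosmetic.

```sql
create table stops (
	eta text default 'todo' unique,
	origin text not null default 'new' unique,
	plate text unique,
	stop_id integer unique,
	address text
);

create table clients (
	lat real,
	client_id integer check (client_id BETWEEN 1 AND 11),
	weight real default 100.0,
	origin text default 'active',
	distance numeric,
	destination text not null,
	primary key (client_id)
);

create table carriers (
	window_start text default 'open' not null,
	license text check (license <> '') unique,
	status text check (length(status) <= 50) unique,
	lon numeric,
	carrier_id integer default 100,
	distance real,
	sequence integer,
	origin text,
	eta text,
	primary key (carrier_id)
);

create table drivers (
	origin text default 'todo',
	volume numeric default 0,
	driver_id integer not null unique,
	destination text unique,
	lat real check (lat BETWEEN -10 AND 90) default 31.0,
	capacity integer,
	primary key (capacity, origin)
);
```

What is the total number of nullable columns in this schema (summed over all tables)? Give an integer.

stops: 4 nullable (eta, plate, stop_id, address — PK none and explicit NOT NULL columns excluded).
clients: 4 nullable (lat, weight, origin, distance — PK (client_id) and explicit NOT NULL columns excluded).
carriers: 7 nullable (license, status, lon, distance, sequence, origin, eta — PK (carrier_id) and explicit NOT NULL columns excluded).
drivers: 3 nullable (volume, destination, lat — PK (capacity, origin) and explicit NOT NULL columns excluded).
Total: 4 + 4 + 7 + 3 = 18.

18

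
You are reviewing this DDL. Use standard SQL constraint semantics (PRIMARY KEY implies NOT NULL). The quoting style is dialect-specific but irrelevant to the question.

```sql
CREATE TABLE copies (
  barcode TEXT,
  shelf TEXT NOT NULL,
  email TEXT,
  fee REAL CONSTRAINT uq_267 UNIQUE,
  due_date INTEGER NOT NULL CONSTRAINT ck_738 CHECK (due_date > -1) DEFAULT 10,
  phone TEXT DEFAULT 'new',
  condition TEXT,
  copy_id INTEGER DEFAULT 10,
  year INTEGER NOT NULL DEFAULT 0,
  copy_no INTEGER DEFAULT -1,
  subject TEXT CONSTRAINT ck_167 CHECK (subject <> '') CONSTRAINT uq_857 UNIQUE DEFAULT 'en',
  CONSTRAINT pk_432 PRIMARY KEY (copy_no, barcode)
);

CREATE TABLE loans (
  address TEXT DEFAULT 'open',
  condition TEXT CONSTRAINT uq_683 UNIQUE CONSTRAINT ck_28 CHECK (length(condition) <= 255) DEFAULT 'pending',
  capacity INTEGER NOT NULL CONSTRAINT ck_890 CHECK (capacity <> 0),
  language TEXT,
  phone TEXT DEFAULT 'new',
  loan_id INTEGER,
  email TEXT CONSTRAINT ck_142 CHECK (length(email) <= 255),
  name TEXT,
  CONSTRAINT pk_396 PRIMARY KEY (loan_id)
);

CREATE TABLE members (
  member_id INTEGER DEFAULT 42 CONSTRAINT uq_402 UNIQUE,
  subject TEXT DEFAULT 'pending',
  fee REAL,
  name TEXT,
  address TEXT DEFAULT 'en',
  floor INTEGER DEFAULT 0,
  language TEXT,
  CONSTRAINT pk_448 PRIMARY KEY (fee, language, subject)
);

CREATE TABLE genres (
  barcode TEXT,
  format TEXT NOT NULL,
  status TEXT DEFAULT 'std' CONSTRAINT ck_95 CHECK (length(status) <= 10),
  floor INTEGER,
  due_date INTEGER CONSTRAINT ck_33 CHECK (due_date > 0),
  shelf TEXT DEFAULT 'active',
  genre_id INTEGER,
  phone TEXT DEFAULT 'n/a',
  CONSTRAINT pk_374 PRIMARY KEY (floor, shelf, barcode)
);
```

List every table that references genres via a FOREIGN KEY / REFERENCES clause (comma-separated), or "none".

No REFERENCES clause anywhere in the schema names genres.

none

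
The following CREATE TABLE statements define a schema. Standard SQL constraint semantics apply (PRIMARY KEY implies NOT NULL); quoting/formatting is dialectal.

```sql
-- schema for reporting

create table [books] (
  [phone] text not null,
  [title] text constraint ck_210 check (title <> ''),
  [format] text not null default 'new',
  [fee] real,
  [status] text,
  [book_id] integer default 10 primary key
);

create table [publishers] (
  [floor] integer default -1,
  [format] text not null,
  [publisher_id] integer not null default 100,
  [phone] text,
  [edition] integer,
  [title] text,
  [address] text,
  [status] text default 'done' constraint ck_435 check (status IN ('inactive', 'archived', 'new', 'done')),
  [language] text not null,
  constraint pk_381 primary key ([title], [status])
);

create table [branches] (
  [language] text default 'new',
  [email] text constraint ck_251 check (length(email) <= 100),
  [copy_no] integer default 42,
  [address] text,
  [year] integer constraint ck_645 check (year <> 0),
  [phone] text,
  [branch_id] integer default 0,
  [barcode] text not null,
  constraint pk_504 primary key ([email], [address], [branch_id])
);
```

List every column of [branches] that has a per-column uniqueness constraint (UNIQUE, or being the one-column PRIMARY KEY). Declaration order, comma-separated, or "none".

- language: no UNIQUE or single-column PK constraint.
- email: part of a composite PRIMARY KEY — only the tuple is unique, not this column on its own.
- copy_no: no UNIQUE or single-column PK constraint.
- address: part of a composite PRIMARY KEY — only the tuple is unique, not this column on its own.
- year: no UNIQUE or single-column PK constraint.
- phone: no UNIQUE or single-column PK constraint.
- branch_id: part of a composite PRIMARY KEY — only the tuple is unique, not this column on its own.
- barcode: no UNIQUE or single-column PK constraint.

none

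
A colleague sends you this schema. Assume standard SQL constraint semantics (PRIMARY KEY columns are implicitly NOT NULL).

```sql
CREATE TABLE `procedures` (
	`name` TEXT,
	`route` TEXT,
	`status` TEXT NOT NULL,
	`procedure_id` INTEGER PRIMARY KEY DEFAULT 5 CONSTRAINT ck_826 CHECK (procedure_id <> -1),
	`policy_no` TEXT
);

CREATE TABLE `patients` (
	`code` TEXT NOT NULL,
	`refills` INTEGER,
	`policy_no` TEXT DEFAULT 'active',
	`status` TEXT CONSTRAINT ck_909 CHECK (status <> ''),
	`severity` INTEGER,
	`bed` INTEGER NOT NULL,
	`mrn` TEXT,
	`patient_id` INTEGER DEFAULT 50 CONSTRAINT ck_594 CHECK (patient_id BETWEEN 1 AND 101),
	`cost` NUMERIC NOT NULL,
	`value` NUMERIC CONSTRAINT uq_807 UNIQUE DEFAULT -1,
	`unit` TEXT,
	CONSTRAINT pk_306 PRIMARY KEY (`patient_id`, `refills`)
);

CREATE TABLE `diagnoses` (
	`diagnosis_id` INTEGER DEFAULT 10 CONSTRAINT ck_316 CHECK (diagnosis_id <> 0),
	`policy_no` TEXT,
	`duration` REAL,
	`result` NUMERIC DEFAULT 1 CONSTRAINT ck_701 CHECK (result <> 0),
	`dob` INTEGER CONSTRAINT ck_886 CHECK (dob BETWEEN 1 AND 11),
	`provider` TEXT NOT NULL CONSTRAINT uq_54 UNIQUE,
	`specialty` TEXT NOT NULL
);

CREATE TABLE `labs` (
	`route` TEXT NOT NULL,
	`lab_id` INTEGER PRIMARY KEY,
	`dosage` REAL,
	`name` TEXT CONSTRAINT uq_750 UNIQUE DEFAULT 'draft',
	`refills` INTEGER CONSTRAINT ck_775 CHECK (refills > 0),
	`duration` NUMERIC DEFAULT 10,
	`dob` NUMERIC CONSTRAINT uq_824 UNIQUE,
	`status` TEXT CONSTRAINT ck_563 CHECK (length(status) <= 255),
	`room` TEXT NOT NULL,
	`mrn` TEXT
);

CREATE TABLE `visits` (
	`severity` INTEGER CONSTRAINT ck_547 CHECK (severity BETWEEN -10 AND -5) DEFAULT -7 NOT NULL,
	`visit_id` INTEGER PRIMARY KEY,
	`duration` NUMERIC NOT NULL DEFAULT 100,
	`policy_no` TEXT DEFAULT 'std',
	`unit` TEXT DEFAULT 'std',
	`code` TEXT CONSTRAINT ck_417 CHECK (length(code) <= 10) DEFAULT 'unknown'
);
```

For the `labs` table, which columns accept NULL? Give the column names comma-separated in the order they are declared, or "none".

- route: declared NOT NULL → not nullable.
- lab_id: part of the PRIMARY KEY, which implies NOT NULL → not nullable.
- dosage: no NOT NULL constraint applies → nullable.
- name: UNIQUE does not imply NOT NULL → nullable.
- refills: CHECK does not forbid NULL (a CHECK constraint passes when its expression is NULL) → nullable.
- duration: DEFAULT only fills an omitted column; an explicit NULL is still allowed → nullable.
- dob: UNIQUE does not imply NOT NULL → nullable.
- status: CHECK does not forbid NULL (a CHECK constraint passes when its expression is NULL) → nullable.
- room: declared NOT NULL → not nullable.
- mrn: no NOT NULL constraint applies → nullable.

dosage, name, refills, duration, dob, status, mrn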